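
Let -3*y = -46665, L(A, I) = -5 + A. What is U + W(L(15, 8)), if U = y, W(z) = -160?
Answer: 15395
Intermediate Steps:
y = 15555 (y = -1/3*(-46665) = 15555)
U = 15555
U + W(L(15, 8)) = 15555 - 160 = 15395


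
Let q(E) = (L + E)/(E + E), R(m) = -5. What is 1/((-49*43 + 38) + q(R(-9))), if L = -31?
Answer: -5/10327 ≈ -0.00048417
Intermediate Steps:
q(E) = (-31 + E)/(2*E) (q(E) = (-31 + E)/(E + E) = (-31 + E)/((2*E)) = (-31 + E)*(1/(2*E)) = (-31 + E)/(2*E))
1/((-49*43 + 38) + q(R(-9))) = 1/((-49*43 + 38) + (1/2)*(-31 - 5)/(-5)) = 1/((-2107 + 38) + (1/2)*(-1/5)*(-36)) = 1/(-2069 + 18/5) = 1/(-10327/5) = -5/10327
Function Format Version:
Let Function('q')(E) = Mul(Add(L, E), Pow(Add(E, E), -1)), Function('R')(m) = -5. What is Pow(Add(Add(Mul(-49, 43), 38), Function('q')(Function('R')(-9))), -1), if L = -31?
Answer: Rational(-5, 10327) ≈ -0.00048417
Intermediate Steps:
Function('q')(E) = Mul(Rational(1, 2), Pow(E, -1), Add(-31, E)) (Function('q')(E) = Mul(Add(-31, E), Pow(Add(E, E), -1)) = Mul(Add(-31, E), Pow(Mul(2, E), -1)) = Mul(Add(-31, E), Mul(Rational(1, 2), Pow(E, -1))) = Mul(Rational(1, 2), Pow(E, -1), Add(-31, E)))
Pow(Add(Add(Mul(-49, 43), 38), Function('q')(Function('R')(-9))), -1) = Pow(Add(Add(Mul(-49, 43), 38), Mul(Rational(1, 2), Pow(-5, -1), Add(-31, -5))), -1) = Pow(Add(Add(-2107, 38), Mul(Rational(1, 2), Rational(-1, 5), -36)), -1) = Pow(Add(-2069, Rational(18, 5)), -1) = Pow(Rational(-10327, 5), -1) = Rational(-5, 10327)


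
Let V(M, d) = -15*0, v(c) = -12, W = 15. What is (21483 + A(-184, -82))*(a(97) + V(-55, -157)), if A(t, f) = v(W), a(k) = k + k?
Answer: 4165374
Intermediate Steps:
a(k) = 2*k
A(t, f) = -12
V(M, d) = 0
(21483 + A(-184, -82))*(a(97) + V(-55, -157)) = (21483 - 12)*(2*97 + 0) = 21471*(194 + 0) = 21471*194 = 4165374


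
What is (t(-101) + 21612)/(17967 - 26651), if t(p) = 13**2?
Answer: -21781/8684 ≈ -2.5082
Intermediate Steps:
t(p) = 169
(t(-101) + 21612)/(17967 - 26651) = (169 + 21612)/(17967 - 26651) = 21781/(-8684) = 21781*(-1/8684) = -21781/8684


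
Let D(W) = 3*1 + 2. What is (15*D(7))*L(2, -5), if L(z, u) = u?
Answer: -375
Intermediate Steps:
D(W) = 5 (D(W) = 3 + 2 = 5)
(15*D(7))*L(2, -5) = (15*5)*(-5) = 75*(-5) = -375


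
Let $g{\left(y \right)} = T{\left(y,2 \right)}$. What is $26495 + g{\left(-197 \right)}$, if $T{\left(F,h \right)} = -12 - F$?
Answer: $26680$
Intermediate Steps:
$g{\left(y \right)} = -12 - y$
$26495 + g{\left(-197 \right)} = 26495 - -185 = 26495 + \left(-12 + 197\right) = 26495 + 185 = 26680$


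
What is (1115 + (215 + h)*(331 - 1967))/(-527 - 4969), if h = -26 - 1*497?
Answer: -505003/5496 ≈ -91.885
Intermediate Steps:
h = -523 (h = -26 - 497 = -523)
(1115 + (215 + h)*(331 - 1967))/(-527 - 4969) = (1115 + (215 - 523)*(331 - 1967))/(-527 - 4969) = (1115 - 308*(-1636))/(-5496) = (1115 + 503888)*(-1/5496) = 505003*(-1/5496) = -505003/5496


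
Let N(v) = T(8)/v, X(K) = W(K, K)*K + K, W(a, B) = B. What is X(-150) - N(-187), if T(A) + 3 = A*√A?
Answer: 4179447/187 + 16*√2/187 ≈ 22350.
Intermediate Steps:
T(A) = -3 + A^(3/2) (T(A) = -3 + A*√A = -3 + A^(3/2))
X(K) = K + K² (X(K) = K*K + K = K² + K = K + K²)
N(v) = (-3 + 16*√2)/v (N(v) = (-3 + 8^(3/2))/v = (-3 + 16*√2)/v)
X(-150) - N(-187) = -150*(1 - 150) - (-3 + 16*√2)/(-187) = -150*(-149) - (-1)*(-3 + 16*√2)/187 = 22350 - (3/187 - 16*√2/187) = 22350 + (-3/187 + 16*√2/187) = 4179447/187 + 16*√2/187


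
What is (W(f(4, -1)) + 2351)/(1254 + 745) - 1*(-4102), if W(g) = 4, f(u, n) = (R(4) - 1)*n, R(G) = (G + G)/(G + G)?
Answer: 8202253/1999 ≈ 4103.2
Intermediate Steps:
R(G) = 1 (R(G) = (2*G)/((2*G)) = (2*G)*(1/(2*G)) = 1)
f(u, n) = 0 (f(u, n) = (1 - 1)*n = 0*n = 0)
(W(f(4, -1)) + 2351)/(1254 + 745) - 1*(-4102) = (4 + 2351)/(1254 + 745) - 1*(-4102) = 2355/1999 + 4102 = 8202253/1999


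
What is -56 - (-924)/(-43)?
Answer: -3332/43 ≈ -77.488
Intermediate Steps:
-56 - (-924)/(-43) = -56 - (-924)*(-1)/43 = -56 - 28*33/43 = -56 - 924/43 = -3332/43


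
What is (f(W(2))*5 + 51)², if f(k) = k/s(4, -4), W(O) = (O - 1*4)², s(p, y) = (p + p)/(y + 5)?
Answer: 11449/4 ≈ 2862.3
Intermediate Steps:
s(p, y) = 2*p/(5 + y) (s(p, y) = (2*p)/(5 + y) = 2*p/(5 + y))
W(O) = (-4 + O)² (W(O) = (O - 4)² = (-4 + O)²)
f(k) = k/8 (f(k) = k/((2*4/(5 - 4))) = k/((2*4/1)) = k/((2*4*1)) = k/8)
(f(W(2))*5 + 51)² = (((-4 + 2)²/8)*5 + 51)² = (((⅛)*(-2)²)*5 + 51)² = (((⅛)*4)*5 + 51)² = ((½)*5 + 51)² = (5/2 + 51)² = (107/2)² = 11449/4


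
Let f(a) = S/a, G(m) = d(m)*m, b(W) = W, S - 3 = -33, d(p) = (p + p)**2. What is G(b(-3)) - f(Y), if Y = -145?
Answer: -3138/29 ≈ -108.21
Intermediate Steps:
d(p) = 4*p**2 (d(p) = (2*p)**2 = 4*p**2)
S = -30 (S = 3 - 33 = -30)
G(m) = 4*m**3 (G(m) = (4*m**2)*m = 4*m**3)
f(a) = -30/a
G(b(-3)) - f(Y) = 4*(-3)**3 - (-30)/(-145) = 4*(-27) - (-30)*(-1)/145 = -108 - 1*6/29 = -108 - 6/29 = -3138/29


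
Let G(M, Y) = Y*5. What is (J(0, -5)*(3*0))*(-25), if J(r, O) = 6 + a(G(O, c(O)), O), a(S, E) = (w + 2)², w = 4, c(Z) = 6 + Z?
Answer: 0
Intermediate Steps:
G(M, Y) = 5*Y
a(S, E) = 36 (a(S, E) = (4 + 2)² = 6² = 36)
J(r, O) = 42 (J(r, O) = 6 + 36 = 42)
(J(0, -5)*(3*0))*(-25) = (42*(3*0))*(-25) = (42*0)*(-25) = 0*(-25) = 0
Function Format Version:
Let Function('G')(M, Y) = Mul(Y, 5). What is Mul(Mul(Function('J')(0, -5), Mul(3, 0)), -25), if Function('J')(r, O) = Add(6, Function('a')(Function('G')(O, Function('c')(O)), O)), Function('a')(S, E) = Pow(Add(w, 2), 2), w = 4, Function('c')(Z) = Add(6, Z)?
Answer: 0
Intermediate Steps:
Function('G')(M, Y) = Mul(5, Y)
Function('a')(S, E) = 36 (Function('a')(S, E) = Pow(Add(4, 2), 2) = Pow(6, 2) = 36)
Function('J')(r, O) = 42 (Function('J')(r, O) = Add(6, 36) = 42)
Mul(Mul(Function('J')(0, -5), Mul(3, 0)), -25) = Mul(Mul(42, Mul(3, 0)), -25) = Mul(Mul(42, 0), -25) = Mul(0, -25) = 0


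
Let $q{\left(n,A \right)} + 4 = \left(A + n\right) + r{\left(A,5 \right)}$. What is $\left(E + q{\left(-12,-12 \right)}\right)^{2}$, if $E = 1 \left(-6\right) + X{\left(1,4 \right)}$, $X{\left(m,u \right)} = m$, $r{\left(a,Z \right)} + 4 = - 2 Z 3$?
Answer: $4489$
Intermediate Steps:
$r{\left(a,Z \right)} = -4 - 6 Z$ ($r{\left(a,Z \right)} = -4 + - 2 Z 3 = -4 - 6 Z$)
$q{\left(n,A \right)} = -38 + A + n$ ($q{\left(n,A \right)} = -4 - \left(34 - A - n\right) = -4 + \left(-34 + A + n\right) = -38 + A + n$)
$E = -5$ ($E = 1 \left(-6\right) + 1 = -6 + 1 = -5$)
$\left(E + q{\left(-12,-12 \right)}\right)^{2} = \left(-5 - 62\right)^{2} = \left(-67\right)^{2} = 4489$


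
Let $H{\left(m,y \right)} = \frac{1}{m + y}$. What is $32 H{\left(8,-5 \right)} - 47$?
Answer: $- \frac{109}{3} \approx -36.333$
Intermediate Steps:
$32 H{\left(8,-5 \right)} - 47 = \frac{32}{8 - 5} - 47 = \frac{32}{3} - 47 = - \frac{109}{3}$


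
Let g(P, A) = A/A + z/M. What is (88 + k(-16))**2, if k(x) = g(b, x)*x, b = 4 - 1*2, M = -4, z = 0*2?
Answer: 5184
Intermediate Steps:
z = 0
b = 2 (b = 4 - 2 = 2)
g(P, A) = 1 (g(P, A) = A/A + 0/(-4) = 1 + 0*(-1/4) = 1 + 0 = 1)
k(x) = x (k(x) = 1*x = x)
(88 + k(-16))**2 = (88 - 16)**2 = 72**2 = 5184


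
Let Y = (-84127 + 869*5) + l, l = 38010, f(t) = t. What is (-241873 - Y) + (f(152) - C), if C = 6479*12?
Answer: -277697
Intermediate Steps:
Y = -41772 (Y = (-84127 + 869*5) + 38010 = (-84127 + 4345) + 38010 = -79782 + 38010 = -41772)
C = 77748
(-241873 - Y) + (f(152) - C) = (-241873 - 1*(-41772)) + (152 - 1*77748) = (-241873 + 41772) + (152 - 77748) = -200101 - 77596 = -277697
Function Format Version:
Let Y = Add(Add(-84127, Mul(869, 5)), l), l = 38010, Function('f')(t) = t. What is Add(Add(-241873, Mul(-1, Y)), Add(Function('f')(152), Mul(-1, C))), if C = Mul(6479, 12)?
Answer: -277697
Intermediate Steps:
Y = -41772 (Y = Add(Add(-84127, Mul(869, 5)), 38010) = Add(Add(-84127, 4345), 38010) = Add(-79782, 38010) = -41772)
C = 77748
Add(Add(-241873, Mul(-1, Y)), Add(Function('f')(152), Mul(-1, C))) = Add(Add(-241873, Mul(-1, -41772)), Add(152, Mul(-1, 77748))) = Add(Add(-241873, 41772), Add(152, -77748)) = Add(-200101, -77596) = -277697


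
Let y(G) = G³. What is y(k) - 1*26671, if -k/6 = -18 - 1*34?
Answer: 30344657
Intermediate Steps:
k = 312 (k = -6*(-18 - 1*34) = -6*(-18 - 34) = -6*(-52) = 312)
y(k) - 1*26671 = 312³ - 1*26671 = 30371328 - 26671 = 30344657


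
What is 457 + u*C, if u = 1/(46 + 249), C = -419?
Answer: 134396/295 ≈ 455.58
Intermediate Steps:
u = 1/295 ≈ 0.0033898
457 + u*C = 457 + (1/295)*(-419) = 457 - 419/295 = 134396/295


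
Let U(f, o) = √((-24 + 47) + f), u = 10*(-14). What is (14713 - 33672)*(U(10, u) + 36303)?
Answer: -688268577 - 18959*√33 ≈ -6.8838e+8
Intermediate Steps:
u = -140
U(f, o) = √(23 + f)
(14713 - 33672)*(U(10, u) + 36303) = (14713 - 33672)*(√(23 + 10) + 36303) = -18959*(√33 + 36303) = -18959*(36303 + √33) = -688268577 - 18959*√33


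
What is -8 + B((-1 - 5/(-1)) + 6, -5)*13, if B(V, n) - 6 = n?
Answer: 5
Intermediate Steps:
B(V, n) = 6 + n
-8 + B((-1 - 5/(-1)) + 6, -5)*13 = -8 + (6 - 5)*13 = -8 + 1*13 = -8 + 13 = 5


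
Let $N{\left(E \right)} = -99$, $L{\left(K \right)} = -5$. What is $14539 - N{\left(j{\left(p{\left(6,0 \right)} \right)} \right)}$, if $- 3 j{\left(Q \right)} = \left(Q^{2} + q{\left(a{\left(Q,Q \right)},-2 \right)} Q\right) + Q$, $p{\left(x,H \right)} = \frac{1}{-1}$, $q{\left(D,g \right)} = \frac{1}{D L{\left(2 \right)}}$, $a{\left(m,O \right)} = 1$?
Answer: $14638$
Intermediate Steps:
$q{\left(D,g \right)} = - \frac{1}{5 D}$ ($q{\left(D,g \right)} = \frac{1}{D \left(-5\right)} = \frac{1}{D} \left(- \frac{1}{5}\right) = - \frac{1}{5 D}$)
$p{\left(x,H \right)} = -1$
$j{\left(Q \right)} = - \frac{4 Q}{15} - \frac{Q^{2}}{3}$ ($j{\left(Q \right)} = - \frac{\left(Q^{2} + - \frac{1}{5 \cdot 1} Q\right) + Q}{3} = - \frac{\left(Q^{2} + \left(- \frac{1}{5}\right) 1 Q\right) + Q}{3} = - \frac{\left(Q^{2} - \frac{Q}{5}\right) + Q}{3} = - \frac{Q^{2} + \frac{4 Q}{5}}{3} = - \frac{4 Q}{15} - \frac{Q^{2}}{3}$)
$14539 - N{\left(j{\left(p{\left(6,0 \right)} \right)} \right)} = 14539 - -99 = 14539 + 99 = 14638$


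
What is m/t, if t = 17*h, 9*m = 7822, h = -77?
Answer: -7822/11781 ≈ -0.66395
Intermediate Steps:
m = 7822/9 (m = (⅑)*7822 = 7822/9 ≈ 869.11)
t = -1309 (t = 17*(-77) = -1309)
m/t = (7822/9)/(-1309) = (7822/9)*(-1/1309) = -7822/11781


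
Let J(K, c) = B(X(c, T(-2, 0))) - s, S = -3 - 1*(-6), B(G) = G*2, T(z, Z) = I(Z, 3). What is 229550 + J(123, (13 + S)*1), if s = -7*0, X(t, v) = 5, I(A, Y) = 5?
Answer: 229560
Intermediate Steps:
T(z, Z) = 5
B(G) = 2*G
s = 0
S = 3 (S = -3 + 6 = 3)
J(K, c) = 10 (J(K, c) = 2*5 - 1*0 = 10 + 0 = 10)
229550 + J(123, (13 + S)*1) = 229550 + 10 = 229560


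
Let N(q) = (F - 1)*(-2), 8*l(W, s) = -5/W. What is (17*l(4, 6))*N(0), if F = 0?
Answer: -85/16 ≈ -5.3125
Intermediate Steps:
l(W, s) = -5/(8*W) (l(W, s) = (-5/W)/8 = -5/(8*W))
N(q) = 2 (N(q) = (0 - 1)*(-2) = -1*(-2) = 2)
(17*l(4, 6))*N(0) = (17*(-5/8/4))*2 = (17*(-5/8*1/4))*2 = (17*(-5/32))*2 = -85/32*2 = -85/16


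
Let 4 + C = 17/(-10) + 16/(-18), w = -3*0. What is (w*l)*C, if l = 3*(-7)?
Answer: 0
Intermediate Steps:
w = 0
l = -21
C = -593/90 (C = -4 + (17/(-10) + 16/(-18)) = -4 + (17*(-⅒) + 16*(-1/18)) = -4 + (-17/10 - 8/9) = -4 - 233/90 = -593/90 ≈ -6.5889)
(w*l)*C = (0*(-21))*(-593/90) = 0*(-593/90) = 0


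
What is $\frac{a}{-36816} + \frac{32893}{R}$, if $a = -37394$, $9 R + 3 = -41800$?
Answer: $- \frac{4667858405}{769509624} \approx -6.066$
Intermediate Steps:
$R = - \frac{41803}{9}$ ($R = - \frac{1}{3} + \frac{1}{9} \left(-41800\right) = - \frac{1}{3} - \frac{41800}{9} = - \frac{41803}{9} \approx -4644.8$)
$\frac{a}{-36816} + \frac{32893}{R} = - \frac{37394}{-36816} + \frac{32893}{- \frac{41803}{9}} = \left(-37394\right) \left(- \frac{1}{36816}\right) + 32893 \left(- \frac{9}{41803}\right) = \frac{18697}{18408} - \frac{296037}{41803} = - \frac{4667858405}{769509624}$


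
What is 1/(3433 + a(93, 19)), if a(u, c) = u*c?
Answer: 1/5200 ≈ 0.00019231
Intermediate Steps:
a(u, c) = c*u
1/(3433 + a(93, 19)) = 1/(3433 + 19*93) = 1/(3433 + 1767) = 1/5200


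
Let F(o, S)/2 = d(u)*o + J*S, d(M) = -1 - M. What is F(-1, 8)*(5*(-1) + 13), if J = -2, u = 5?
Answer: -160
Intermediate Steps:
F(o, S) = -12*o - 4*S (F(o, S) = 2*((-1 - 1*5)*o - 2*S) = 2*((-1 - 5)*o - 2*S) = 2*(-6*o - 2*S) = -12*o - 4*S)
F(-1, 8)*(5*(-1) + 13) = (-12*(-1) - 4*8)*(5*(-1) + 13) = (12 - 32)*(-5 + 13) = -20*8 = -160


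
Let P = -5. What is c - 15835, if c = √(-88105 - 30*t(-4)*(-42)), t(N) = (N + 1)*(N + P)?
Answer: -15835 + I*√54085 ≈ -15835.0 + 232.56*I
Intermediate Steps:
t(N) = (1 + N)*(-5 + N) (t(N) = (N + 1)*(N - 5) = (1 + N)*(-5 + N))
c = I*√54085 (c = √(-88105 - 30*(-5 + (-4)² - 4*(-4))*(-42)) = √(-88105 - 30*(-5 + 16 + 16)*(-42)) = √(-88105 - 30*27*(-42)) = √(-88105 - 810*(-42)) = √(-88105 + 34020) = √(-54085) = I*√54085 ≈ 232.56*I)
c - 15835 = I*√54085 - 15835 = -15835 + I*√54085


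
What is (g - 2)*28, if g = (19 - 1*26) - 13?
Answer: -616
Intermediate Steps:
g = -20 (g = (19 - 26) - 13 = -7 - 13 = -20)
(g - 2)*28 = (-20 - 2)*28 = -22*28 = -616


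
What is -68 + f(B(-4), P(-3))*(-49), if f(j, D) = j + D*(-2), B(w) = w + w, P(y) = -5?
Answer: -166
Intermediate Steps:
B(w) = 2*w
f(j, D) = j - 2*D
-68 + f(B(-4), P(-3))*(-49) = -68 + (2*(-4) - 2*(-5))*(-49) = -68 + (-8 + 10)*(-49) = -68 + 2*(-49) = -68 - 98 = -166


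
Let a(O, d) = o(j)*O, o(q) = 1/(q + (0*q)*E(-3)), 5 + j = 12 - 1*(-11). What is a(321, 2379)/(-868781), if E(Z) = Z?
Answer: -107/5212686 ≈ -2.0527e-5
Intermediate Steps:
j = 18 (j = -5 + (12 - 1*(-11)) = -5 + (12 + 11) = -5 + 23 = 18)
o(q) = 1/q (o(q) = 1/(q + (0*q)*(-3)) = 1/(q + 0*(-3)) = 1/(q + 0) = 1/q)
a(O, d) = O/18
a(321, 2379)/(-868781) = ((1/18)*321)/(-868781) = (107/6)*(-1/868781) = -107/5212686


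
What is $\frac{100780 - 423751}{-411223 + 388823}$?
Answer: $\frac{322971}{22400} \approx 14.418$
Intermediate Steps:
$\frac{100780 - 423751}{-411223 + 388823} = - \frac{322971}{-22400} = \left(-322971\right) \left(- \frac{1}{22400}\right) = \frac{322971}{22400}$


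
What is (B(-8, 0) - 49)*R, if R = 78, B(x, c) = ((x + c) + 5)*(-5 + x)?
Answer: -780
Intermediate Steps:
B(x, c) = (-5 + x)*(5 + c + x) (B(x, c) = ((c + x) + 5)*(-5 + x) = (5 + c + x)*(-5 + x) = (-5 + x)*(5 + c + x))
(B(-8, 0) - 49)*R = ((-25 + (-8)**2 - 5*0 + 0*(-8)) - 49)*78 = ((-25 + 64 + 0 + 0) - 49)*78 = (39 - 49)*78 = -10*78 = -780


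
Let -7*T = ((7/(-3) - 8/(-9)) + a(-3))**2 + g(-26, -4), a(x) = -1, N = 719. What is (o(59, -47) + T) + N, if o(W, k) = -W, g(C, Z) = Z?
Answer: 374060/567 ≈ 659.72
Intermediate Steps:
T = -160/567 (T = -(((7/(-3) - 8/(-9)) - 1)**2 - 4)/7 = -(((7*(-1/3) - 8*(-1/9)) - 1)**2 - 4)/7 = -(((-7/3 + 8/9) - 1)**2 - 4)/7 = -((-13/9 - 1)**2 - 4)/7 = -((-22/9)**2 - 4)/7 = -(484/81 - 4)/7 = -1/7*160/81 = -160/567 ≈ -0.28219)
(o(59, -47) + T) + N = (-1*59 - 160/567) + 719 = (-59 - 160/567) + 719 = -33613/567 + 719 = 374060/567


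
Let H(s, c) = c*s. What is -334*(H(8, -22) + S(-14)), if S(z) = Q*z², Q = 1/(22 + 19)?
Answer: 2344680/41 ≈ 57187.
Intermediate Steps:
Q = 1/41 ≈ 0.024390
S(z) = z²/41
-334*(H(8, -22) + S(-14)) = -334*(-22*8 + (1/41)*(-14)²) = -334*(-176 + (1/41)*196) = -334*(-176 + 196/41) = -334*(-7020/41) = 2344680/41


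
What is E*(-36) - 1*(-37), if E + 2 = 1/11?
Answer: 1163/11 ≈ 105.73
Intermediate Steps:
E = -21/11 (E = -2 + 1/11 = -21/11 ≈ -1.9091)
E*(-36) - 1*(-37) = -21/11*(-36) - 1*(-37) = 756/11 + 37 = 1163/11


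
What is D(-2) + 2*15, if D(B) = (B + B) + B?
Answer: 24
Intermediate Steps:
D(B) = 3*B (D(B) = 2*B + B = 3*B)
D(-2) + 2*15 = 3*(-2) + 2*15 = -6 + 30 = 24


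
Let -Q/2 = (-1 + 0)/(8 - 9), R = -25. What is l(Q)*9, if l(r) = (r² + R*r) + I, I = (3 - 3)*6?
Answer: 486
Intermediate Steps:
Q = -2 (Q = -2*(-1 + 0)/(8 - 9) = -(-2)/(-1) = -(-2)*(-1) = -2*1 = -2)
I = 0 (I = 0*6 = 0)
l(r) = r² - 25*r (l(r) = (r² - 25*r) + 0 = r² - 25*r)
l(Q)*9 = -2*(-25 - 2)*9 = -2*(-27)*9 = 54*9 = 486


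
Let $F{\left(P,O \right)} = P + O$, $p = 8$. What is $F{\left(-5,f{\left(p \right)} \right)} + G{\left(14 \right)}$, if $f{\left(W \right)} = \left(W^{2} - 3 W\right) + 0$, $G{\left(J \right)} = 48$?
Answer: $83$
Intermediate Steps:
$f{\left(W \right)} = W^{2} - 3 W$
$F{\left(P,O \right)} = O + P$
$F{\left(-5,f{\left(p \right)} \right)} + G{\left(14 \right)} = \left(8 \left(-3 + 8\right) - 5\right) + 48 = \left(8 \cdot 5 - 5\right) + 48 = \left(40 - 5\right) + 48 = 35 + 48 = 83$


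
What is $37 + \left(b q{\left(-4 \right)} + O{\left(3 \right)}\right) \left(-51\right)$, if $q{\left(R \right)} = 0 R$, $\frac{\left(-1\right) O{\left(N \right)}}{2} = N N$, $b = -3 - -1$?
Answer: $955$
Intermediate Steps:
$b = -2$ ($b = -3 + 1 = -2$)
$O{\left(N \right)} = - 2 N^{2}$ ($O{\left(N \right)} = - 2 N N = - 2 N^{2}$)
$q{\left(R \right)} = 0$
$37 + \left(b q{\left(-4 \right)} + O{\left(3 \right)}\right) \left(-51\right) = 37 + \left(\left(-2\right) 0 - 2 \cdot 3^{2}\right) \left(-51\right) = 37 + \left(0 - 18\right) \left(-51\right) = 37 - -918 = 37 + 918 = 955$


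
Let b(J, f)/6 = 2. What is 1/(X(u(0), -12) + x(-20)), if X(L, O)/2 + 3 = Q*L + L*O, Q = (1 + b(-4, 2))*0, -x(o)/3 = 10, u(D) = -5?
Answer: 1/84 ≈ 0.011905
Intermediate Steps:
b(J, f) = 12 (b(J, f) = 6*2 = 12)
x(o) = -30 (x(o) = -3*10 = -30)
Q = 0 (Q = (1 + 12)*0 = 13*0 = 0)
X(L, O) = -6 + 2*L*O (X(L, O) = -6 + 2*(0*L + L*O) = -6 + 2*(0 + L*O) = -6 + 2*(L*O) = -6 + 2*L*O)
1/(X(u(0), -12) + x(-20)) = 1/((-6 + 2*(-5)*(-12)) - 30) = 1/((-6 + 120) - 30) = 1/(114 - 30) = 1/84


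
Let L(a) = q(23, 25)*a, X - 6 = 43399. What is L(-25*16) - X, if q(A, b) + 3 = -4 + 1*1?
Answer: -41005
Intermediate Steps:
X = 43405 (X = 6 + 43399 = 43405)
q(A, b) = -6 (q(A, b) = -3 + (-4 + 1*1) = -3 + (-4 + 1) = -3 - 3 = -6)
L(a) = -6*a
L(-25*16) - X = -(-150)*16 - 1*43405 = -6*(-400) - 43405 = 2400 - 43405 = -41005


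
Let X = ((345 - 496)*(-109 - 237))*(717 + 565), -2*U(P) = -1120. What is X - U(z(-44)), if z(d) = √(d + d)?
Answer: 66978812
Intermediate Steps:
z(d) = √2*√d (z(d) = √(2*d) = √2*√d)
U(P) = 560 (U(P) = -½*(-1120) = 560)
X = 66979372 (X = -151*(-346)*1282 = 52246*1282 = 66979372)
X - U(z(-44)) = 66979372 - 1*560 = 66979372 - 560 = 66978812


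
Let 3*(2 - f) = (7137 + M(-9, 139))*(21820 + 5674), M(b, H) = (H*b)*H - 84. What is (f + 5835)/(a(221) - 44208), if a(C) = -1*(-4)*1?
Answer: -1529002165/44204 ≈ -34590.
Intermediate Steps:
M(b, H) = -84 + b*H² (M(b, H) = b*H² - 84 = -84 + b*H²)
f = 1528996330 (f = 2 - (7137 + (-84 - 9*139²))*(21820 + 5674)/3 = 2 - (7137 + (-84 - 9*19321))*27494/3 = 2 - (7137 + (-84 - 173889))*27494/3 = 2 - (7137 - 173973)*27494/3 = 2 - (-55612)*27494 = 2 - ⅓*(-4586988984) = 2 + 1528996328 = 1528996330)
a(C) = 4 (a(C) = 4*1 = 4)
(f + 5835)/(a(221) - 44208) = (1528996330 + 5835)/(4 - 44208) = 1529002165/(-44204) = 1529002165*(-1/44204) = -1529002165/44204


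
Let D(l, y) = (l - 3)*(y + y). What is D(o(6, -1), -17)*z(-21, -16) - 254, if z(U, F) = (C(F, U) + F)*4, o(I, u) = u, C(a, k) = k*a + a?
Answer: 165122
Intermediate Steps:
C(a, k) = a + a*k (C(a, k) = a*k + a = a + a*k)
D(l, y) = 2*y*(-3 + l) (D(l, y) = (-3 + l)*(2*y) = 2*y*(-3 + l))
z(U, F) = 4*F + 4*F*(1 + U) (z(U, F) = (F*(1 + U) + F)*4 = (F + F*(1 + U))*4 = 4*F + 4*F*(1 + U))
D(o(6, -1), -17)*z(-21, -16) - 254 = (2*(-17)*(-3 - 1))*(4*(-16)*(2 - 21)) - 254 = (2*(-17)*(-4))*(4*(-16)*(-19)) - 254 = 136*1216 - 254 = 165376 - 254 = 165122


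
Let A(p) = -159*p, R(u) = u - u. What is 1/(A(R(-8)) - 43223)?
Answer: -1/43223 ≈ -2.3136e-5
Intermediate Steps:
R(u) = 0
1/(A(R(-8)) - 43223) = 1/(-159*0 - 43223) = 1/(0 - 43223) = 1/(-43223) = -1/43223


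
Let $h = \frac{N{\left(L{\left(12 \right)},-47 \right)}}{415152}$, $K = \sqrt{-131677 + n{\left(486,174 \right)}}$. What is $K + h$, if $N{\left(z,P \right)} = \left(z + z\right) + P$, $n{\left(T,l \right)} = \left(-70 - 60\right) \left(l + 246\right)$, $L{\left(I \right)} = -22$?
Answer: $- \frac{91}{415152} + i \sqrt{186277} \approx -0.0002192 + 431.6 i$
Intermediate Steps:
$n{\left(T,l \right)} = -31980 - 130 l$ ($n{\left(T,l \right)} = - 130 \left(246 + l\right) = -31980 - 130 l$)
$N{\left(z,P \right)} = P + 2 z$ ($N{\left(z,P \right)} = 2 z + P = P + 2 z$)
$K = i \sqrt{186277}$ ($K = \sqrt{-131677 - 54600} = \sqrt{-186277} = i \sqrt{186277} \approx 431.6 i$)
$h = - \frac{91}{415152}$ ($h = \frac{-47 + 2 \left(-22\right)}{415152} = \left(-47 - 44\right) \frac{1}{415152} = \left(-91\right) \frac{1}{415152} = - \frac{91}{415152} \approx -0.0002192$)
$K + h = i \sqrt{186277} - \frac{91}{415152} = - \frac{91}{415152} + i \sqrt{186277}$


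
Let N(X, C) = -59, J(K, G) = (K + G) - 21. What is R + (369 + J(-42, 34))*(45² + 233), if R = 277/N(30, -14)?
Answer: 45295203/59 ≈ 7.6772e+5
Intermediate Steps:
J(K, G) = -21 + G + K (J(K, G) = (G + K) - 21 = -21 + G + K)
R = -277/59 (R = 277/(-59) = 277*(-1/59) = -277/59 ≈ -4.6949)
R + (369 + J(-42, 34))*(45² + 233) = -277/59 + (369 + (-21 + 34 - 42))*(45² + 233) = -277/59 + (369 - 29)*(2025 + 233) = -277/59 + 340*2258 = -277/59 + 767720 = 45295203/59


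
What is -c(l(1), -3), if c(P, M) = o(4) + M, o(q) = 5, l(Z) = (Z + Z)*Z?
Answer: -2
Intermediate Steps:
l(Z) = 2*Z² (l(Z) = (2*Z)*Z = 2*Z²)
c(P, M) = 5 + M
-c(l(1), -3) = -(5 - 3) = -1*2 = -2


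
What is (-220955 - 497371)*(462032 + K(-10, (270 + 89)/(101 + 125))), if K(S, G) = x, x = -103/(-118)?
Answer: -19581523301277/59 ≈ -3.3189e+11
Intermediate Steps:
x = 103/118 (x = -103*(-1/118) = 103/118 ≈ 0.87288)
K(S, G) = 103/118
(-220955 - 497371)*(462032 + K(-10, (270 + 89)/(101 + 125))) = (-220955 - 497371)*(462032 + 103/118) = -718326*54519879/118 = -19581523301277/59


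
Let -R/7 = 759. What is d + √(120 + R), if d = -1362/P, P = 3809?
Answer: -1362/3809 + 3*I*√577 ≈ -0.35757 + 72.063*I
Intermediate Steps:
R = -5313 (R = -7*759 = -5313)
d = -1362/3809 ≈ -0.35757
d + √(120 + R) = -1362/3809 + √(120 - 5313) = -1362/3809 + √(-5193) = -1362/3809 + 3*I*√577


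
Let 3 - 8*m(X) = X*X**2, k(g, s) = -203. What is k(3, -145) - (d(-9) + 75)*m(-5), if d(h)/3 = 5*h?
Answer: 757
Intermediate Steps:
d(h) = 15*h (d(h) = 3*(5*h) = 15*h)
m(X) = 3/8 - X**3/8 (m(X) = 3/8 - X*X**2/8 = 3/8 - X**3/8)
k(3, -145) - (d(-9) + 75)*m(-5) = -203 - (15*(-9) + 75)*(3/8 - 1/8*(-5)**3) = -203 - (-135 + 75)*(3/8 - 1/8*(-125)) = -203 - (-60)*(3/8 + 125/8) = -203 - (-60)*16 = -203 - 1*(-960) = -203 + 960 = 757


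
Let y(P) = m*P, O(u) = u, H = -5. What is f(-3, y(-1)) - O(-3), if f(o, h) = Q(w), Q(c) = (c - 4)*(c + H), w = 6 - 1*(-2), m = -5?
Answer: 15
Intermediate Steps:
w = 8 (w = 6 + 2 = 8)
y(P) = -5*P
Q(c) = (-5 + c)*(-4 + c) (Q(c) = (c - 4)*(c - 5) = (-4 + c)*(-5 + c) = (-5 + c)*(-4 + c))
f(o, h) = 12 (f(o, h) = 20 + 8² - 9*8 = 20 + 64 - 72 = 12)
f(-3, y(-1)) - O(-3) = 12 - 1*(-3) = 12 + 3 = 15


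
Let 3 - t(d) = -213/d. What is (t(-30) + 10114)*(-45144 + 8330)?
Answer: -1860929293/5 ≈ -3.7219e+8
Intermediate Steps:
t(d) = 3 + 213/d (t(d) = 3 - (-213)/d = 3 + 213/d)
(t(-30) + 10114)*(-45144 + 8330) = ((3 + 213/(-30)) + 10114)*(-45144 + 8330) = ((3 + 213*(-1/30)) + 10114)*(-36814) = ((3 - 71/10) + 10114)*(-36814) = (-41/10 + 10114)*(-36814) = (101099/10)*(-36814) = -1860929293/5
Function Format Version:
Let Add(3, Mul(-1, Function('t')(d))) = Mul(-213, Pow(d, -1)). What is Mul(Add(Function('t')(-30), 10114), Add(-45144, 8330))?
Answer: Rational(-1860929293, 5) ≈ -3.7219e+8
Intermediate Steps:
Function('t')(d) = Add(3, Mul(213, Pow(d, -1))) (Function('t')(d) = Add(3, Mul(-1, Mul(-213, Pow(d, -1)))) = Add(3, Mul(213, Pow(d, -1))))
Mul(Add(Function('t')(-30), 10114), Add(-45144, 8330)) = Mul(Add(Add(3, Mul(213, Pow(-30, -1))), 10114), Add(-45144, 8330)) = Mul(Add(Add(3, Mul(213, Rational(-1, 30))), 10114), -36814) = Mul(Add(Add(3, Rational(-71, 10)), 10114), -36814) = Mul(Add(Rational(-41, 10), 10114), -36814) = Mul(Rational(101099, 10), -36814) = Rational(-1860929293, 5)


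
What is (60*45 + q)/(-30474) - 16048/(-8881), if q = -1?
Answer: 465076933/270639594 ≈ 1.7184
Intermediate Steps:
(60*45 + q)/(-30474) - 16048/(-8881) = (60*45 - 1)/(-30474) - 16048/(-8881) = (2700 - 1)*(-1/30474) - 16048*(-1/8881) = 2699*(-1/30474) + 16048/8881 = -2699/30474 + 16048/8881 = 465076933/270639594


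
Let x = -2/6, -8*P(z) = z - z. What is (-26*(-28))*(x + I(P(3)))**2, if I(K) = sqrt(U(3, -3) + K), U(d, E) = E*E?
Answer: 46592/9 ≈ 5176.9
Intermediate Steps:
P(z) = 0 (P(z) = -(z - z)/8 = -1/8*0 = 0)
x = -1/3 (x = -2*1/6 = -1/3 ≈ -0.33333)
U(d, E) = E**2
I(K) = sqrt(9 + K) (I(K) = sqrt((-3)**2 + K) = sqrt(9 + K))
(-26*(-28))*(x + I(P(3)))**2 = (-26*(-28))*(-1/3 + sqrt(9 + 0))**2 = 728*(-1/3 + sqrt(9))**2 = 728*(-1/3 + 3)**2 = 728*(8/3)**2 = 728*(64/9) = 46592/9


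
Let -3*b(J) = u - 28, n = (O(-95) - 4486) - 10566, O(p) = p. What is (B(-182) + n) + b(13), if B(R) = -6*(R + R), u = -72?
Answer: -38789/3 ≈ -12930.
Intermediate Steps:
B(R) = -12*R
n = -15147 (n = (-95 - 4486) - 10566 = -4581 - 10566 = -15147)
b(J) = 100/3 (b(J) = -(-72 - 28)/3 = -⅓*(-100) = 100/3)
(B(-182) + n) + b(13) = (-12*(-182) - 15147) + 100/3 = (2184 - 15147) + 100/3 = -12963 + 100/3 = -38789/3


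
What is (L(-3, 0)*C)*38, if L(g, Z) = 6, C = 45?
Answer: 10260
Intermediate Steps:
(L(-3, 0)*C)*38 = (6*45)*38 = 270*38 = 10260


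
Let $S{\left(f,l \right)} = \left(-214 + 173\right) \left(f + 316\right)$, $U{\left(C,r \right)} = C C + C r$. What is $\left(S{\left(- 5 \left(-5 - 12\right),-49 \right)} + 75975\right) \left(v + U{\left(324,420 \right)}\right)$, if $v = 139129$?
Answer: $22633933790$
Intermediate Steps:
$U{\left(C,r \right)} = C^{2} + C r$
$S{\left(f,l \right)} = -12956 - 41 f$ ($S{\left(f,l \right)} = - 41 \left(316 + f\right) = -12956 - 41 f$)
$\left(S{\left(- 5 \left(-5 - 12\right),-49 \right)} + 75975\right) \left(v + U{\left(324,420 \right)}\right) = \left(\left(-12956 - 41 \left(- 5 \left(-5 - 12\right)\right)\right) + 75975\right) \left(139129 + 324 \left(324 + 420\right)\right) = \left(\left(-12956 - 41 \left(\left(-5\right) \left(-17\right)\right)\right) + 75975\right) \left(139129 + 324 \cdot 744\right) = \left(\left(-12956 - 3485\right) + 75975\right) \left(139129 + 241056\right) = \left(\left(-12956 - 3485\right) + 75975\right) 380185 = \left(-16441 + 75975\right) 380185 = 59534 \cdot 380185 = 22633933790$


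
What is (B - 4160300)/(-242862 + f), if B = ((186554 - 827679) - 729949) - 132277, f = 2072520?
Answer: -5663651/1829658 ≈ -3.0955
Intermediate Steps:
B = -1503351 (B = (-641125 - 729949) - 132277 = -1371074 - 132277 = -1503351)
(B - 4160300)/(-242862 + f) = (-1503351 - 4160300)/(-242862 + 2072520) = -5663651/1829658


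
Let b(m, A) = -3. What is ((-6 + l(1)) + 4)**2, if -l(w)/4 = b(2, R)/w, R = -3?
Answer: 100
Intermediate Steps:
l(w) = 12/w (l(w) = -(-12)/w = 12/w)
((-6 + l(1)) + 4)**2 = ((-6 + 12/1) + 4)**2 = ((-6 + 12*1) + 4)**2 = ((-6 + 12) + 4)**2 = (6 + 4)**2 = 10**2 = 100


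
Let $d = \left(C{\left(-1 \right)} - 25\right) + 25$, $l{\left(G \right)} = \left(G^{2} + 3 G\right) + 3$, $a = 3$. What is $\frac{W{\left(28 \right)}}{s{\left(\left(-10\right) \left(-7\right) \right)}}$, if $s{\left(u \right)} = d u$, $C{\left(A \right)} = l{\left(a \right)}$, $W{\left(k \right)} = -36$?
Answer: $- \frac{6}{245} \approx -0.02449$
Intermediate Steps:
$l{\left(G \right)} = 3 + G^{2} + 3 G$
$C{\left(A \right)} = 21$ ($C{\left(A \right)} = 3 + 3^{2} + 3 \cdot 3 = 3 + 9 + 9 = 21$)
$d = 21$ ($d = \left(21 - 25\right) + 25 = -4 + 25 = 21$)
$s{\left(u \right)} = 21 u$
$\frac{W{\left(28 \right)}}{s{\left(\left(-10\right) \left(-7\right) \right)}} = - \frac{36}{21 \left(\left(-10\right) \left(-7\right)\right)} = - \frac{36}{21 \cdot 70} = - \frac{36}{1470} = \left(-36\right) \frac{1}{1470} = - \frac{6}{245}$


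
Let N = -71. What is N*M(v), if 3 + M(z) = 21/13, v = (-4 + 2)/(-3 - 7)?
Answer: 1278/13 ≈ 98.308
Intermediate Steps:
v = ⅕ (v = -2/(-10) = -2*(-⅒) = ⅕ ≈ 0.20000)
M(z) = -18/13 (M(z) = -3 + 21/13 = -18/13)
N*M(v) = -71*(-18/13) = 1278/13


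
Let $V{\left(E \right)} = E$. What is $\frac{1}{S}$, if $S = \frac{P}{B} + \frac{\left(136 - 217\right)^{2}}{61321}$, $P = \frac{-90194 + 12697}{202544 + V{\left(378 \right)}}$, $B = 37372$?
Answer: $\frac{465033995939864}{49751253862487} \approx 9.3472$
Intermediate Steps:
$P = - \frac{77497}{202922}$ ($P = \frac{-90194 + 12697}{202544 + 378} = - \frac{77497}{202922} \approx -0.38191$)
$S = \frac{49751253862487}{465033995939864}$ ($S = - \frac{77497}{202922 \cdot 37372} + \frac{\left(136 - 217\right)^{2}}{61321} = \left(- \frac{77497}{202922}\right) \frac{1}{37372} + \left(-81\right)^{2} \cdot \frac{1}{61321} = - \frac{77497}{7583600984} + 6561 \cdot \frac{1}{61321} = - \frac{77497}{7583600984} + \frac{6561}{61321} = \frac{49751253862487}{465033995939864} \approx 0.10698$)
$\frac{1}{S} = \frac{1}{\frac{49751253862487}{465033995939864}} = \frac{465033995939864}{49751253862487}$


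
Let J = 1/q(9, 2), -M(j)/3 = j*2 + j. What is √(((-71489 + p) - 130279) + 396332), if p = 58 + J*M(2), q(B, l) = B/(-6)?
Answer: 3*√21626 ≈ 441.17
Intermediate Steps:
q(B, l) = -B/6 (q(B, l) = B*(-⅙) = -B/6)
M(j) = -9*j (M(j) = -3*(j*2 + j) = -3*(2*j + j) = -9*j)
J = -⅔ (J = 1/(-⅙*9) = 1/(-3/2) = -⅔ ≈ -0.66667)
p = 70 (p = 58 - (-6)*2 = 58 - ⅔*(-18) = 58 + 12 = 70)
√(((-71489 + p) - 130279) + 396332) = √(((-71489 + 70) - 130279) + 396332) = √((-71419 - 130279) + 396332) = √(-201698 + 396332) = √194634 = 3*√21626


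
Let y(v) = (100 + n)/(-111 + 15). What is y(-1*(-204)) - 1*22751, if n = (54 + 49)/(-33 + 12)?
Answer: -45868013/2016 ≈ -22752.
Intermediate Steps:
n = -103/21 (n = 103/(-21) = 103*(-1/21) = -103/21 ≈ -4.9048)
y(v) = -1997/2016 (y(v) = (100 - 103/21)/(-111 + 15) = (1997/21)/(-96) = (1997/21)*(-1/96) = -1997/2016)
y(-1*(-204)) - 1*22751 = -1997/2016 - 1*22751 = -1997/2016 - 22751 = -45868013/2016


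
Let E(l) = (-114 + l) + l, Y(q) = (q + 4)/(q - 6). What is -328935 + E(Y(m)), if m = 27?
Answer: -6909967/21 ≈ -3.2905e+5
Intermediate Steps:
Y(q) = (4 + q)/(-6 + q)
E(l) = -114 + 2*l
-328935 + E(Y(m)) = -328935 + (-114 + 2*((4 + 27)/(-6 + 27))) = -328935 + (-114 + 2*(31/21)) = -328935 + (-114 + 62/21) = -328935 - 2332/21 = -6909967/21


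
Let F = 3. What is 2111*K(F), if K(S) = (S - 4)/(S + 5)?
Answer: -2111/8 ≈ -263.88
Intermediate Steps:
K(S) = (-4 + S)/(5 + S)
2111*K(F) = 2111*((-4 + 3)/(5 + 3)) = 2111*(-1/8) = 2111*((⅛)*(-1)) = 2111*(-⅛) = -2111/8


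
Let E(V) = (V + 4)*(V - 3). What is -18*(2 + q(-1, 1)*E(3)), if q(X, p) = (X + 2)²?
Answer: -36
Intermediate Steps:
q(X, p) = (2 + X)²
E(V) = (-3 + V)*(4 + V) (E(V) = (4 + V)*(-3 + V) = (-3 + V)*(4 + V))
-18*(2 + q(-1, 1)*E(3)) = -18*(2 + (2 - 1)²*(-12 + 3 + 3²)) = -18*(2 + 1²*(-12 + 3 + 9)) = -18*(2 + 1*0) = -18*(2 + 0) = -18*2 = -36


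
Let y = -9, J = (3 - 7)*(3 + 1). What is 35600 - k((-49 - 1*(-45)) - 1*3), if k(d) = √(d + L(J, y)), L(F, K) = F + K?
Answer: 35600 - 4*I*√2 ≈ 35600.0 - 5.6569*I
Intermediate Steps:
J = -16 (J = -4*4 = -16)
k(d) = √(-25 + d) (k(d) = √(d + (-16 - 9)) = √(d - 25) = √(-25 + d))
35600 - k((-49 - 1*(-45)) - 1*3) = 35600 - √(-25 + ((-49 - 1*(-45)) - 1*3)) = 35600 - √(-25 + ((-49 + 45) - 3)) = 35600 - √(-25 + (-4 - 3)) = 35600 - √(-25 - 7) = 35600 - √(-32) = 35600 - 4*I*√2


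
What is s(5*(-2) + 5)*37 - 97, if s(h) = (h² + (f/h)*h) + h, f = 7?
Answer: 902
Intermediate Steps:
s(h) = 7 + h + h² (s(h) = (h² + (7/h)*h) + h = (h² + 7) + h = (7 + h²) + h = 7 + h + h²)
s(5*(-2) + 5)*37 - 97 = (7 + (5*(-2) + 5) + (5*(-2) + 5)²)*37 - 97 = (7 + (-10 + 5) + (-10 + 5)²)*37 - 97 = (7 - 5 + (-5)²)*37 - 97 = (7 - 5 + 25)*37 - 97 = 27*37 - 97 = 999 - 97 = 902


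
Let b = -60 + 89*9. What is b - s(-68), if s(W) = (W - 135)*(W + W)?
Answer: -26867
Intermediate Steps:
b = 741 (b = -60 + 801 = 741)
s(W) = 2*W*(-135 + W) (s(W) = (-135 + W)*(2*W) = 2*W*(-135 + W))
b - s(-68) = 741 - 2*(-68)*(-135 - 68) = 741 - 2*(-68)*(-203) = 741 - 1*27608 = 741 - 27608 = -26867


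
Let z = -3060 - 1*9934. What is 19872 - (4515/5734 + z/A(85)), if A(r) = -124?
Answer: 1756780312/88877 ≈ 19766.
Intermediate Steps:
z = -12994 (z = -3060 - 9934 = -12994)
19872 - (4515/5734 + z/A(85)) = 19872 - (4515/5734 - 12994/(-124)) = 19872 - (4515*(1/5734) - 12994*(-1/124)) = 19872 - (4515/5734 + 6497/62) = 19872 - 1*9383432/88877 = 19872 - 9383432/88877 = 1756780312/88877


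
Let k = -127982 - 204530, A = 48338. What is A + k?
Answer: -284174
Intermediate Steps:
k = -332512
A + k = 48338 - 332512 = -284174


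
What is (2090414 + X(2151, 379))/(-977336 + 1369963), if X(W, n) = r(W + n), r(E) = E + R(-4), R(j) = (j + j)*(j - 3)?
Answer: 2093000/392627 ≈ 5.3308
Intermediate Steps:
R(j) = 2*j*(-3 + j) (R(j) = (2*j)*(-3 + j) = 2*j*(-3 + j))
r(E) = 56 + E (r(E) = E + 2*(-4)*(-3 - 4) = E + 2*(-4)*(-7) = E + 56 = 56 + E)
X(W, n) = 56 + W + n (X(W, n) = 56 + (W + n) = 56 + W + n)
(2090414 + X(2151, 379))/(-977336 + 1369963) = (2090414 + (56 + 2151 + 379))/(-977336 + 1369963) = (2090414 + 2586)/392627 = 2093000*(1/392627) = 2093000/392627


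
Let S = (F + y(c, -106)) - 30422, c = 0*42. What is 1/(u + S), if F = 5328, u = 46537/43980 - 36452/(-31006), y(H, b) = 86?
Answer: -681821940/17049480032929 ≈ -3.9991e-5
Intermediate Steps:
c = 0
u = 1523042591/681821940 (u = 46537*(1/43980) - 36452*(-1/31006) = 46537/43980 + 18226/15503 = 1523042591/681821940 ≈ 2.2338)
S = -25008 (S = (5328 + 86) - 30422 = 5414 - 30422 = -25008)
1/(u + S) = 1/(1523042591/681821940 - 25008) = 1/(-17049480032929/681821940) = -681821940/17049480032929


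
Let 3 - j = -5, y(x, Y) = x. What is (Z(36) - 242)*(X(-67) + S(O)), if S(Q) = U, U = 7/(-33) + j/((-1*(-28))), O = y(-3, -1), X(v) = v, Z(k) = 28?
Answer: 3308440/231 ≈ 14322.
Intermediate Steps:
j = 8 (j = 3 - 1*(-5) = 3 + 5 = 8)
O = -3
U = 17/231 (U = 7/(-33) + 8/((-1*(-28))) = 7*(-1/33) + 8/28 = -7/33 + 8*(1/28) = -7/33 + 2/7 = 17/231 ≈ 0.073593)
S(Q) = 17/231
(Z(36) - 242)*(X(-67) + S(O)) = (28 - 242)*(-67 + 17/231) = -214*(-15460/231) = 3308440/231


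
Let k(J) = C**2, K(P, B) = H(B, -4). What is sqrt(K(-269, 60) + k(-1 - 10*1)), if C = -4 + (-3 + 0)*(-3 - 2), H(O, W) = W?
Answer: 3*sqrt(13) ≈ 10.817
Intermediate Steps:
K(P, B) = -4
C = 11 (C = -4 - 3*(-5) = -4 + 15 = 11)
k(J) = 121 (k(J) = 11**2 = 121)
sqrt(K(-269, 60) + k(-1 - 10*1)) = sqrt(-4 + 121) = sqrt(117) = 3*sqrt(13)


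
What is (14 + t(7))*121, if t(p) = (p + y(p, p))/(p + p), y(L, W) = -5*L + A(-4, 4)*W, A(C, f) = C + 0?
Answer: 1210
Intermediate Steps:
A(C, f) = C
y(L, W) = -5*L - 4*W
t(p) = -4 (t(p) = (p + (-5*p - 4*p))/(p + p) = (p - 9*p)/((2*p)) = (-8*p)*(1/(2*p)) = -4)
(14 + t(7))*121 = (14 - 4)*121 = 10*121 = 1210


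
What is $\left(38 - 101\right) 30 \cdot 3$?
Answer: $-5670$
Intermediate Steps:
$\left(38 - 101\right) 30 \cdot 3 = \left(-63\right) 90 = -5670$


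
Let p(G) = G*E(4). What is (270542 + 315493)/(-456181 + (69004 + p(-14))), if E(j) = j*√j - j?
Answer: -586035/387233 ≈ -1.5134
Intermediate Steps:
E(j) = j^(3/2) - j
p(G) = 4*G (p(G) = G*(4^(3/2) - 1*4) = G*(8 - 4) = G*4 = 4*G)
(270542 + 315493)/(-456181 + (69004 + p(-14))) = (270542 + 315493)/(-456181 + (69004 + 4*(-14))) = 586035/(-456181 + (69004 - 56)) = 586035/(-456181 + 68948) = 586035/(-387233) = 586035*(-1/387233) = -586035/387233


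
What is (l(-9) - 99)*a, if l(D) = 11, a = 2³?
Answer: -704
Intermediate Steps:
a = 8
(l(-9) - 99)*a = (11 - 99)*8 = -88*8 = -704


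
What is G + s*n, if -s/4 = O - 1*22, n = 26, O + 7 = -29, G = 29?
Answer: 6061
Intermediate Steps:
O = -36 (O = -7 - 29 = -36)
s = 232 (s = -4*(-36 - 1*22) = -4*(-36 - 22) = -4*(-58) = 232)
G + s*n = 29 + 232*26 = 29 + 6032 = 6061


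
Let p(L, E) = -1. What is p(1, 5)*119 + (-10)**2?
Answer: -19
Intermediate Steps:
p(1, 5)*119 + (-10)**2 = -1*119 + (-10)**2 = -119 + 100 = -19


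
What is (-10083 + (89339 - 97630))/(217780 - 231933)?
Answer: 18374/14153 ≈ 1.2982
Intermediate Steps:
(-10083 + (89339 - 97630))/(217780 - 231933) = (-10083 - 8291)/(-14153) = -18374*(-1/14153) = 18374/14153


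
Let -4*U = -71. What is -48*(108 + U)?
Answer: -6036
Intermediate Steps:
U = 71/4 (U = -1/4*(-71) = 71/4 ≈ 17.750)
-48*(108 + U) = -48*(108 + 71/4) = -48*503/4 = -6036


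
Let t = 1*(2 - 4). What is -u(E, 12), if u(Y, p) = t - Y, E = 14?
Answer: 16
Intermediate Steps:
t = -2 (t = 1*(-2) = -2)
u(Y, p) = -2 - Y
-u(E, 12) = -(-2 - 1*14) = -(-2 - 14) = -1*(-16) = 16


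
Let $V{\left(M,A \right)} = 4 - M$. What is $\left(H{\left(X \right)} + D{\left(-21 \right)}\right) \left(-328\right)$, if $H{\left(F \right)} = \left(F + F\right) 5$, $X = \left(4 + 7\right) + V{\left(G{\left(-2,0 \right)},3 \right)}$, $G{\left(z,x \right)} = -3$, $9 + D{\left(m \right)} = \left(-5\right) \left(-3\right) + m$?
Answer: $-54120$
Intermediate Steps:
$D{\left(m \right)} = 6 + m$ ($D{\left(m \right)} = -9 + \left(\left(-5\right) \left(-3\right) + m\right) = -9 + \left(15 + m\right) = 6 + m$)
$X = 18$ ($X = \left(4 + 7\right) + \left(4 - -3\right) = 11 + \left(4 + 3\right) = 11 + 7 = 18$)
$H{\left(F \right)} = 10 F$ ($H{\left(F \right)} = 2 F 5 = 10 F$)
$\left(H{\left(X \right)} + D{\left(-21 \right)}\right) \left(-328\right) = \left(10 \cdot 18 + \left(6 - 21\right)\right) \left(-328\right) = \left(180 - 15\right) \left(-328\right) = 165 \left(-328\right) = -54120$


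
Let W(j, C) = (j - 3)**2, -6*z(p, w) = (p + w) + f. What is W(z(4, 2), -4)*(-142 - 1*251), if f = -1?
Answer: -69299/12 ≈ -5774.9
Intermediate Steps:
z(p, w) = 1/6 - p/6 - w/6 (z(p, w) = -((p + w) - 1)/6 = -(-1 + p + w)/6 = 1/6 - p/6 - w/6)
W(j, C) = (-3 + j)**2
W(z(4, 2), -4)*(-142 - 1*251) = (-3 + (1/6 - 1/6*4 - 1/6*2))**2*(-142 - 1*251) = (-3 + (1/6 - 2/3 - 1/3))**2*(-142 - 251) = (-3 - 5/6)**2*(-393) = (-23/6)**2*(-393) = (529/36)*(-393) = -69299/12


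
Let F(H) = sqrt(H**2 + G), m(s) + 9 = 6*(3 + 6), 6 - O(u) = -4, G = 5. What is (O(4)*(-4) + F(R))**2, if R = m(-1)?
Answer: (40 - sqrt(2030))**2 ≈ 25.558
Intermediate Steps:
O(u) = 10 (O(u) = 6 - 1*(-4) = 6 + 4 = 10)
m(s) = 45 (m(s) = -9 + 6*(3 + 6) = -9 + 6*9 = -9 + 54 = 45)
R = 45
F(H) = sqrt(5 + H**2) (F(H) = sqrt(H**2 + 5) = sqrt(5 + H**2))
(O(4)*(-4) + F(R))**2 = (10*(-4) + sqrt(5 + 45**2))**2 = (-40 + sqrt(5 + 2025))**2 = (-40 + sqrt(2030))**2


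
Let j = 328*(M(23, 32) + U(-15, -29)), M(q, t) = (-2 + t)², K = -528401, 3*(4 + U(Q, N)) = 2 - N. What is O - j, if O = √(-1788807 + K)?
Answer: -891832/3 + 2*I*√579302 ≈ -2.9728e+5 + 1522.2*I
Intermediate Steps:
U(Q, N) = -10/3 - N/3 (U(Q, N) = -4 + (2 - N)/3 = -4 + (⅔ - N/3) = -10/3 - N/3)
O = 2*I*√579302 (O = √(-1788807 - 528401) = √(-2317208) = 2*I*√579302 ≈ 1522.2*I)
j = 891832/3 (j = 328*((-2 + 32)² + (-10/3 - ⅓*(-29))) = 328*(30² + (-10/3 + 29/3)) = 328*(900 + 19/3) = 328*(2719/3) = 891832/3 ≈ 2.9728e+5)
O - j = 2*I*√579302 - 1*891832/3 = 2*I*√579302 - 891832/3 = -891832/3 + 2*I*√579302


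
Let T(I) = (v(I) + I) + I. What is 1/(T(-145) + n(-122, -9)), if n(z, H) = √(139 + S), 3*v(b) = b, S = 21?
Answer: -609/205757 - 36*√10/1028785 ≈ -0.0030705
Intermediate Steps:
v(b) = b/3
n(z, H) = 4*√10 (n(z, H) = √(139 + 21) = √160 = 4*√10)
T(I) = 7*I/3 (T(I) = (I/3 + I) + I = 4*I/3 + I = 7*I/3)
1/(T(-145) + n(-122, -9)) = 1/((7/3)*(-145) + 4*√10) = 1/(-1015/3 + 4*√10)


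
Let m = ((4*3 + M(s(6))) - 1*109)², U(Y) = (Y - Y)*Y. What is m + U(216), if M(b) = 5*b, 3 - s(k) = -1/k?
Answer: 237169/36 ≈ 6588.0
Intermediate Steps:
s(k) = 3 + 1/k (s(k) = 3 - (-1)/k = 3 + 1/k)
U(Y) = 0 (U(Y) = 0*Y = 0)
m = 237169/36 (m = ((4*3 + 5*(3 + 1/6)) - 1*109)² = ((12 + 5*(3 + ⅙)) - 109)² = ((12 + 5*(19/6)) - 109)² = ((12 + 95/6) - 109)² = (167/6 - 109)² = (-487/6)² = 237169/36 ≈ 6588.0)
m + U(216) = 237169/36 + 0 = 237169/36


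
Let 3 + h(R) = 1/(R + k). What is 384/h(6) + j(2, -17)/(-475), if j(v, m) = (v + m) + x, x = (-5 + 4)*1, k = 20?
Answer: -4741168/36575 ≈ -129.63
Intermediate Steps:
h(R) = -3 + 1/(20 + R) (h(R) = -3 + 1/(R + 20) = -3 + 1/(20 + R))
x = -1 (x = -1*1 = -1)
j(v, m) = -1 + m + v (j(v, m) = (v + m) - 1 = (m + v) - 1 = -1 + m + v)
384/h(6) + j(2, -17)/(-475) = 384/(((-59 - 3*6)/(20 + 6))) + (-1 - 17 + 2)/(-475) = 384/(((-59 - 18)/26)) - 16*(-1/475) = 384/(((1/26)*(-77))) + 16/475 = 384/(-77/26) + 16/475 = 384*(-26/77) + 16/475 = -9984/77 + 16/475 = -4741168/36575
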